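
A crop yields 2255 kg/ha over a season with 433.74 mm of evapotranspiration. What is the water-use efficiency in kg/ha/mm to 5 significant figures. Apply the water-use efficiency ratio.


Approach: apply the water-use efficiency ratio, WUE = yield/ET.
WUE = 2255 / 433.74 = 5.1990 kg/ha/mm
Therefore the water-use efficiency = 5.1990 kg/ha/mm.


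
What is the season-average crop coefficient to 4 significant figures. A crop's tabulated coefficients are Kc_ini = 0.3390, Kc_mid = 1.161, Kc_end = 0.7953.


Approach: apply a simple seasonal average, Kc_avg = (Kc_ini + Kc_mid + Kc_end)/3.
Kc_avg = (0.3390 + 1.161 + 0.7953)/3 = 0.7651
Therefore the season-average crop coefficient = 0.7651.


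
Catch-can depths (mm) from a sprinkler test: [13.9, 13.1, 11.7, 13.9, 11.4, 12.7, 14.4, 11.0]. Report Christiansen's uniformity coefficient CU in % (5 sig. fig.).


Approach: apply Christiansen's uniformity coefficient, CU = (1 - mean_abs_deviation/mean)*100.
mean = 12.76250 mm
mean |d_i - mean| = 1.062500 mm
CU = (1 - 1.062500/12.76250)*100 = 91.675 %
Therefore Christiansen's uniformity coefficient CU = 91.675 %.


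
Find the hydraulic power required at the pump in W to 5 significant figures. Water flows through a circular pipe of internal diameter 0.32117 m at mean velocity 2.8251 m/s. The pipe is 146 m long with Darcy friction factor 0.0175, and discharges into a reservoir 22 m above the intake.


Approach: apply continuity + Darcy-Weisbach + hydraulic power, Q = A*v; hf = f*(L/D)*(v^2/(2g)); H = static + hf; P = rho*g*Q*H.
Step 1 — flow rate (continuity, Q = A*v):
  A = pi*(0.32117/2)^2 = 0.08101395 m^2
  Q = 0.08101395 * 2.8251 = 0.2288725 m^3/s
Step 2 — friction head loss (Darcy-Weisbach):
  hf = 0.0175 * (146/0.32117) * (2.8251^2 / (2*9.81))
  hf = 3.236120 m
Step 3 — total head: H = 22 + 3.236120 = 25.23612 m
Step 4 — hydraulic power (P = rho*g*Q*H):
  P = 1000 * 9.81 * 0.2288725 * 25.23612 = 56661 W
Therefore the hydraulic power required at the pump = 56661 W.


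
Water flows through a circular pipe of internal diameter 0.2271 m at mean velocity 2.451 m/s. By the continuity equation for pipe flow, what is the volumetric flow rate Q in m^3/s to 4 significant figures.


Approach: apply the continuity equation for pipe flow, Q = A * v with A = pi*(D/2)^2.
A = pi*(0.2271/2)^2 = 0.0405064 m^2
Q = 0.0405064 * 2.451 = 0.09928 m^3/s
Therefore the volumetric flow rate Q = 0.09928 m^3/s.


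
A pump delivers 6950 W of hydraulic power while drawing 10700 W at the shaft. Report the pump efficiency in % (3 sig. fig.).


Approach: apply the efficiency ratio, eta = (P_out/P_in)*100.
eta = (6950 / 10700) * 100 = 65.0 %
Therefore the pump efficiency = 65.0 %.


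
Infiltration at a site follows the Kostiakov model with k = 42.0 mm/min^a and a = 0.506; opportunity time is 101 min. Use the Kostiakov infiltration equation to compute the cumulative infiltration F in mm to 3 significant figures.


Approach: apply the Kostiakov infiltration equation, F = k*t^a.
F = 42.0 * 101^0.506 = 434 mm
Therefore the cumulative infiltration F = 434 mm.


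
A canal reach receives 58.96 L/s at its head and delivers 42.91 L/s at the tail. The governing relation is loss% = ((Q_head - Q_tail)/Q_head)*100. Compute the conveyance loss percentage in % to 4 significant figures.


loss = ((58.96 - 42.91)/58.96)*100 = 27.22 %
Therefore the conveyance loss percentage = 27.22 %.


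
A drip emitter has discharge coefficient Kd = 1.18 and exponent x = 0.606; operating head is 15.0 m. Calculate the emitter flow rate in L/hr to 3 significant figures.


Approach: apply the emitter characteristic equation, q = Kd * h^x.
q = 1.18 * 15.0^0.606 = 6.09 L/hr
Therefore the emitter flow rate = 6.09 L/hr.


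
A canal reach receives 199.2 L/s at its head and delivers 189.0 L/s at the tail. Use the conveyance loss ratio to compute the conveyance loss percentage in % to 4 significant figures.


Approach: apply the conveyance loss ratio, loss% = ((Q_head - Q_tail)/Q_head)*100.
loss = ((199.2 - 189.0)/199.2)*100 = 5.120 %
Therefore the conveyance loss percentage = 5.120 %.


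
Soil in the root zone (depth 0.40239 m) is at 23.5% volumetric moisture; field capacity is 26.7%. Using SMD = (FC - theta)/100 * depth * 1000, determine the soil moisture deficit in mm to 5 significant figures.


SMD = (26.7 - 23.5)/100 * 0.40239 * 1000 = 12.876 mm
Therefore the soil moisture deficit = 12.876 mm.


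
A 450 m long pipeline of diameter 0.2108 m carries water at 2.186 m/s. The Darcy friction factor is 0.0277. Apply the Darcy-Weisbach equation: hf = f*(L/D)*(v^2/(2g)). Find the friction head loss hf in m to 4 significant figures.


hf = 0.0277 * (450/0.2108) * (2.186^2 / (2*9.81))
hf = 14.40 m
Therefore the friction head loss hf = 14.40 m.


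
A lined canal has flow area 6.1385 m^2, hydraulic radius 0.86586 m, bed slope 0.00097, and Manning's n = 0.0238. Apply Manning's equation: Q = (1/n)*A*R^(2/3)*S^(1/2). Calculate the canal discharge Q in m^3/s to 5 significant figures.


Q = (1/0.0238) * 6.1385 * 0.86586^(2/3) * 0.00097^(1/2) = 7.2974 m^3/s
Therefore the canal discharge Q = 7.2974 m^3/s.


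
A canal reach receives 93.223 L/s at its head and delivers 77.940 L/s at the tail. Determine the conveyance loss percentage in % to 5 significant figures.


Approach: apply the conveyance loss ratio, loss% = ((Q_head - Q_tail)/Q_head)*100.
loss = ((93.223 - 77.940)/93.223)*100 = 16.394 %
Therefore the conveyance loss percentage = 16.394 %.


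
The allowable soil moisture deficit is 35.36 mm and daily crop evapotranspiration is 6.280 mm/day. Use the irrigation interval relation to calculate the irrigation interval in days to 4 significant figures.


Approach: apply the irrigation interval relation, interval = SMD / ETc.
interval = 35.36 / 6.280 = 5.631 days
Therefore the irrigation interval = 5.631 days.


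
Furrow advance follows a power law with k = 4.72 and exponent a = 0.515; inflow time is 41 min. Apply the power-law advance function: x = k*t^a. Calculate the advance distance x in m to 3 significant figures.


x = 4.72 * 41^0.515 = 32.0 m
Therefore the advance distance x = 32.0 m.


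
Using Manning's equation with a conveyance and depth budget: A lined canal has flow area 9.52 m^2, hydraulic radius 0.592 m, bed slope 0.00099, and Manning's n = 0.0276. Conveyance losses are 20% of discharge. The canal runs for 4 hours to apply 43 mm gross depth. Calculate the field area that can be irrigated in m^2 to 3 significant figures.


Approach: apply Manning's equation with a conveyance and depth budget, Q = (1/n)*A*R^(2/3)*S^(1/2); Q_field = Q*(1-loss); Area = Q_field*t/(d/1000).
Step 1 — canal discharge (Manning's equation):
  Q = (1/0.0276) * 9.52 * 0.592^(2/3) * 0.00099^(1/2) = 7.6517 m^3/s
Step 2 — delivered flow: Q_field = 7.6517*(1 - 20/100) = 6.1214 m^3/s
Step 3 — volume delivered: V = 6.1214 * 4*3600 = 88148 m^3
Step 4 — area served: A = V / (depth/1000) = 88148 / 0.043 = 2050000 m^2
Therefore the field area that can be irrigated = 2050000 m^2.


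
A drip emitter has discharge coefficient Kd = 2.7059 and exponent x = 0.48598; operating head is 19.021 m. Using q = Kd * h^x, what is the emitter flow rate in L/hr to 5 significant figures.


q = 2.7059 * 19.021^0.48598 = 11.324 L/hr
Therefore the emitter flow rate = 11.324 L/hr.


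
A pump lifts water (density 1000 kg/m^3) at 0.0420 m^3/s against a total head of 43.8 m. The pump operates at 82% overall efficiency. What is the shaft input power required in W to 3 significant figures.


Approach: apply hydraulic power then efficiency conversion, P = rho*g*Q*H; P_in = P/eta.
Step 1 — hydraulic power (P = rho*g*Q*H):
  P = 1000 * 9.81 * 0.0420 * 43.8 = 18046 W
Step 2 — input power: P_in = P/eta = 18046 / 0.82 = 22000 W
Therefore the shaft input power required = 22000 W.


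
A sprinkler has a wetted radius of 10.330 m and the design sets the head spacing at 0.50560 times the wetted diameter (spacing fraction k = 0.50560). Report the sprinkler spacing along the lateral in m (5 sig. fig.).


Approach: apply the sprinkler spacing rule (spacing as a fraction of wetted diameter), S = k*(2*R).
S = 0.50560 * (2 * 10.330) = 10.446 m
Therefore the sprinkler spacing along the lateral = 10.446 m.


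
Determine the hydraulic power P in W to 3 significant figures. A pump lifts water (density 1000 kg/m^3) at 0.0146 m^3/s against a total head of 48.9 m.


Approach: apply the hydraulic power relation, P = rho*g*Q*H.
P = 1000 * 9.81 * 0.0146 * 48.9 = 7000 W
Therefore the hydraulic power P = 7000 W.


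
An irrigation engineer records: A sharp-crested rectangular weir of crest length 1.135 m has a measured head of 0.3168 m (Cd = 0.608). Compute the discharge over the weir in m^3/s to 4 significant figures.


Approach: apply the rectangular weir equation, Q = (2/3)*Cd*L*sqrt(2g)*H^1.5.
Q = (2/3)*0.608*1.135*sqrt(2*9.81)*0.3168^1.5 = 0.3634 m^3/s
Therefore the discharge over the weir = 0.3634 m^3/s.


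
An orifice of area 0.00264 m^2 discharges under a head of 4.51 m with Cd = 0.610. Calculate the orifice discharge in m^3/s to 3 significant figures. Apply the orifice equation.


Approach: apply the orifice equation, Q = Cd*A*sqrt(2*g*h).
Q = 0.610 * 0.00264 * sqrt(2*9.81*4.51) = 0.0151 m^3/s
Therefore the orifice discharge = 0.0151 m^3/s.


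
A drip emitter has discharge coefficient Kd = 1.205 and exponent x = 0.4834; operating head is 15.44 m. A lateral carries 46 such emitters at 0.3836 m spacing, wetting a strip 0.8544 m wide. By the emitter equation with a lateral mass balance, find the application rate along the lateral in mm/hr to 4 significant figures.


Approach: apply the emitter equation with a lateral mass balance, q = Kd*h^x; Q = n*q; rate = Q/(n*spacing*width).
Step 1 — single emitter flow (q = Kd*h^x):
  q = 1.205 * 15.44^0.4834 = 4.52459 L/hr
Step 2 — total lateral flow: Q = 46 * 4.52459 = 208.131 L/hr
Step 3 — wetted area: A = 46 * 0.3836 * 0.8544 = 15.0764 m^2
Step 4 — application rate: Q/A = 208.131/15.0764 = 13.81 mm/hr
Therefore the application rate along the lateral = 13.81 mm/hr.


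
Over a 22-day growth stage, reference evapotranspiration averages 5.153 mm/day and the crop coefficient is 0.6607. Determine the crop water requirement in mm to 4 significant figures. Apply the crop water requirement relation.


Approach: apply the crop water requirement relation, CWR = ET0 * Kc * days.
CWR = 5.153 * 0.6607 * 22 = 74.90 mm
Therefore the crop water requirement = 74.90 mm.


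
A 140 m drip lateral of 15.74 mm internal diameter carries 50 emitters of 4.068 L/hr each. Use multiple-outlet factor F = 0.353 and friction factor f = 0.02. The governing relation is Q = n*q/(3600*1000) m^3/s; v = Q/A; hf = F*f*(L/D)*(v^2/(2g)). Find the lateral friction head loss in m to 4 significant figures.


Q = 50*4.068/(3600*1000) = 5.65000e-05 m^3/s
A = pi*(15.74e-3/2)^2 = 1.94581e-04 m^2, so v = Q/A = 0.290368 m/s
hf = 0.353*0.02*(140/0.01574)*(0.290368^2/(2*9.81)) = 0.2699 m
Therefore the lateral friction head loss = 0.2699 m.


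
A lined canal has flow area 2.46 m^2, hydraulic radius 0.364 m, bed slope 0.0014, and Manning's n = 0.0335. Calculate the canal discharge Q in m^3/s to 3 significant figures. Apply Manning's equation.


Approach: apply Manning's equation, Q = (1/n)*A*R^(2/3)*S^(1/2).
Q = (1/0.0335) * 2.46 * 0.364^(2/3) * 0.0014^(1/2) = 1.40 m^3/s
Therefore the canal discharge Q = 1.40 m^3/s.


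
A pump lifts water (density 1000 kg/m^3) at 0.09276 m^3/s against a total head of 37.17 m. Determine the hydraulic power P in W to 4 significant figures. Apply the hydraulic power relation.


Approach: apply the hydraulic power relation, P = rho*g*Q*H.
P = 1000 * 9.81 * 0.09276 * 37.17 = 33820 W
Therefore the hydraulic power P = 33820 W.


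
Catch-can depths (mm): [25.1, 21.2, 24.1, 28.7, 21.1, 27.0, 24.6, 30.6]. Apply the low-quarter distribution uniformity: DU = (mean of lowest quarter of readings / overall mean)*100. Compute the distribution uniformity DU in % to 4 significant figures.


sorted lowest 2 of 8: [21.1, 21.2] -> mean = 21.1500 mm
overall mean = 25.3000 mm
DU = (21.1500/25.3000)*100 = 83.60 %
Therefore the distribution uniformity DU = 83.60 %.


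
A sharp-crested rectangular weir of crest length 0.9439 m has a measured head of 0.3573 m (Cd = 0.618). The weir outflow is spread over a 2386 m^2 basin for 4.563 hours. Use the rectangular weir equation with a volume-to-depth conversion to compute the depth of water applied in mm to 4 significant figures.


Approach: apply the rectangular weir equation with a volume-to-depth conversion, Q = (2/3)*Cd*L*sqrt(2g)*H^1.5; d = Q*t/A * 1000.
Step 1 — weir discharge:
  Q = (2/3)*0.618*0.9439*sqrt(2*9.81)*0.3573^1.5 = 0.367894 m^3/s
Step 2 — volume: V = 0.367894 * 4.563*3600 = 6043.31 m^3
Step 3 — depth: d = V/A * 1000 = 6043.31/2386 * 1000 = 2533 mm
Therefore the depth of water applied = 2533 mm.


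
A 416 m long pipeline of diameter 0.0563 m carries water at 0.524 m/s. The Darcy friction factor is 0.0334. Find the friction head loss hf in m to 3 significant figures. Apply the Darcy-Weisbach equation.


Approach: apply the Darcy-Weisbach equation, hf = f*(L/D)*(v^2/(2g)).
hf = 0.0334 * (416/0.0563) * (0.524^2 / (2*9.81))
hf = 3.45 m
Therefore the friction head loss hf = 3.45 m.


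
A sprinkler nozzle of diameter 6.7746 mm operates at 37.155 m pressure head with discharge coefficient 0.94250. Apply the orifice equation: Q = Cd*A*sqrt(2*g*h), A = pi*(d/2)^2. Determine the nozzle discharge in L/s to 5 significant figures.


A = pi*(6.7746e-3/2)^2 = 3.604601e-05 m^2
Q = 0.94250 * 3.604601e-05 * sqrt(2*9.81*37.155) * 1000 = 0.91727 L/s
Therefore the nozzle discharge = 0.91727 L/s.


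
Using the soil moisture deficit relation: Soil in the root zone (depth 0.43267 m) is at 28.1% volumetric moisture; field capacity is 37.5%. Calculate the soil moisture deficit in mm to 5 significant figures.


Approach: apply the soil moisture deficit relation, SMD = (FC - theta)/100 * depth * 1000.
SMD = (37.5 - 28.1)/100 * 0.43267 * 1000 = 40.671 mm
Therefore the soil moisture deficit = 40.671 mm.


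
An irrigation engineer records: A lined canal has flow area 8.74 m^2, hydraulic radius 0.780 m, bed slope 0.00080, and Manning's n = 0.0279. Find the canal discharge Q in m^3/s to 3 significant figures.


Approach: apply Manning's equation, Q = (1/n)*A*R^(2/3)*S^(1/2).
Q = (1/0.0279) * 8.74 * 0.780^(2/3) * 0.00080^(1/2) = 7.51 m^3/s
Therefore the canal discharge Q = 7.51 m^3/s.


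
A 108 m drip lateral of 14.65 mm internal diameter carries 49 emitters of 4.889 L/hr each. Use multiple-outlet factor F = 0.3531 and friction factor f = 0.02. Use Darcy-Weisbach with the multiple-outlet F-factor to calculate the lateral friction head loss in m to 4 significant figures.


Approach: apply Darcy-Weisbach with the multiple-outlet F-factor, Q = n*q/(3600*1000) m^3/s; v = Q/A; hf = F*f*(L/D)*(v^2/(2g)).
Q = 49*4.889/(3600*1000) = 6.65447e-05 m^3/s
A = pi*(14.65e-3/2)^2 = 1.68564e-04 m^2, so v = Q/A = 0.394774 m/s
hf = 0.3531*0.02*(108/0.01465)*(0.394774^2/(2*9.81)) = 0.4135 m
Therefore the lateral friction head loss = 0.4135 m.


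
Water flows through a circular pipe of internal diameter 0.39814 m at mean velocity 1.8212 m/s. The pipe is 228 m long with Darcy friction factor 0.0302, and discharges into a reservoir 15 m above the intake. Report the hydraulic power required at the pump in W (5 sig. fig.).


Approach: apply continuity + Darcy-Weisbach + hydraulic power, Q = A*v; hf = f*(L/D)*(v^2/(2g)); H = static + hf; P = rho*g*Q*H.
Step 1 — flow rate (continuity, Q = A*v):
  A = pi*(0.39814/2)^2 = 0.1244978 m^2
  Q = 0.1244978 * 1.8212 = 0.2267353 m^3/s
Step 2 — friction head loss (Darcy-Weisbach):
  hf = 0.0302 * (228/0.39814) * (1.8212^2 / (2*9.81))
  hf = 2.923629 m
Step 3 — total head: H = 15 + 2.923629 = 17.92363 m
Step 4 — hydraulic power (P = rho*g*Q*H):
  P = 1000 * 9.81 * 0.2267353 * 17.92363 = 39867 W
Therefore the hydraulic power required at the pump = 39867 W.


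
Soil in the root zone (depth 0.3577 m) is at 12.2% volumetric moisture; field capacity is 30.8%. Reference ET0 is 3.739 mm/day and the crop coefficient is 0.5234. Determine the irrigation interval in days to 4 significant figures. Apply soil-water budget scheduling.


Approach: apply soil-water budget scheduling, SMD = (FC-theta)/100*depth*1000; ETc = ET0*Kc; interval = SMD/ETc.
Step 1 — soil moisture deficit:
  SMD = (30.8 - 12.2)/100 * 0.3577 * 1000 = 66.5322 mm
Step 2 — daily crop ET (ETc = ET0*Kc):
  ETc = 3.739 * 0.5234 = 1.95699 mm/day
Step 3 — irrigation interval (SMD/ETc):
  interval = 66.5322 / 1.95699 = 34.00 days
Therefore the irrigation interval = 34.00 days.


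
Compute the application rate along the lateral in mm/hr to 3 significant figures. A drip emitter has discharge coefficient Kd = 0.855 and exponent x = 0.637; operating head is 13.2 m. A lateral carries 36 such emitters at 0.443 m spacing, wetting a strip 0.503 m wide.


Approach: apply the emitter equation with a lateral mass balance, q = Kd*h^x; Q = n*q; rate = Q/(n*spacing*width).
Step 1 — single emitter flow (q = Kd*h^x):
  q = 0.855 * 13.2^0.637 = 4.4236 L/hr
Step 2 — total lateral flow: Q = 36 * 4.4236 = 159.25 L/hr
Step 3 — wetted area: A = 36 * 0.443 * 0.503 = 8.0218 m^2
Step 4 — application rate: Q/A = 159.25/8.0218 = 19.9 mm/hr
Therefore the application rate along the lateral = 19.9 mm/hr.


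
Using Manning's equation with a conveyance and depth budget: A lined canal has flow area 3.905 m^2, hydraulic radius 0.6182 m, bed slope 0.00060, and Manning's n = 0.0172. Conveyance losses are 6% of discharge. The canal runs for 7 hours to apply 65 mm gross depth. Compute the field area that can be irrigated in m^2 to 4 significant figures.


Approach: apply Manning's equation with a conveyance and depth budget, Q = (1/n)*A*R^(2/3)*S^(1/2); Q_field = Q*(1-loss); Area = Q_field*t/(d/1000).
Step 1 — canal discharge (Manning's equation):
  Q = (1/0.0172) * 3.905 * 0.6182^(2/3) * 0.00060^(1/2) = 4.03572 m^3/s
Step 2 — delivered flow: Q_field = 4.03572*(1 - 6/100) = 3.79358 m^3/s
Step 3 — volume delivered: V = 3.79358 * 7*3600 = 95598.1 m^3
Step 4 — area served: A = V / (depth/1000) = 95598.1 / 0.065 = 1471000 m^2
Therefore the field area that can be irrigated = 1471000 m^2.


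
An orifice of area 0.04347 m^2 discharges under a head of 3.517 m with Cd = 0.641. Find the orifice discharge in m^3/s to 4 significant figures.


Approach: apply the orifice equation, Q = Cd*A*sqrt(2*g*h).
Q = 0.641 * 0.04347 * sqrt(2*9.81*3.517) = 0.2315 m^3/s
Therefore the orifice discharge = 0.2315 m^3/s.


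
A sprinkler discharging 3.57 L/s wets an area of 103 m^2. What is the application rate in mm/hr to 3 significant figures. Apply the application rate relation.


Approach: apply the application rate relation, rate = (Q/A)*3600.
rate = (3.57 / 103) * 3600 = 125 mm/hr
Therefore the application rate = 125 mm/hr.


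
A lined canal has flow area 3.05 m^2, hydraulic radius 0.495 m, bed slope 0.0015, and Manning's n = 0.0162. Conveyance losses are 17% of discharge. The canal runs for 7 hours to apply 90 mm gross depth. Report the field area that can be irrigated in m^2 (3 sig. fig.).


Approach: apply Manning's equation with a conveyance and depth budget, Q = (1/n)*A*R^(2/3)*S^(1/2); Q_field = Q*(1-loss); Area = Q_field*t/(d/1000).
Step 1 — canal discharge (Manning's equation):
  Q = (1/0.0162) * 3.05 * 0.495^(2/3) * 0.0015^(1/2) = 4.5628 m^3/s
Step 2 — delivered flow: Q_field = 4.5628*(1 - 17/100) = 3.7871 m^3/s
Step 3 — volume delivered: V = 3.7871 * 7*3600 = 95436 m^3
Step 4 — area served: A = V / (depth/1000) = 95436 / 0.09 = 1060000 m^2
Therefore the field area that can be irrigated = 1060000 m^2.


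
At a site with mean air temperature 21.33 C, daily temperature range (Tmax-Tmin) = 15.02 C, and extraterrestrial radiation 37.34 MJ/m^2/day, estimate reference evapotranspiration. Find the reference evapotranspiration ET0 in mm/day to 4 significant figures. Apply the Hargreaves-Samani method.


Approach: apply the Hargreaves-Samani method, ET0 = 0.0023*(Tmean+17.8)*sqrt(Tmax-Tmin)*0.408*Ra.
ET0 = 0.0023*(21.33+17.8)*sqrt(15.02)*0.408*37.34 = 5.314 mm/day
Therefore the reference evapotranspiration ET0 = 5.314 mm/day.


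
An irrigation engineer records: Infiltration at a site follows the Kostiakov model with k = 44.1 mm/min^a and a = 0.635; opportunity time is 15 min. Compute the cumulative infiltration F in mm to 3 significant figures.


Approach: apply the Kostiakov infiltration equation, F = k*t^a.
F = 44.1 * 15^0.635 = 246 mm
Therefore the cumulative infiltration F = 246 mm.


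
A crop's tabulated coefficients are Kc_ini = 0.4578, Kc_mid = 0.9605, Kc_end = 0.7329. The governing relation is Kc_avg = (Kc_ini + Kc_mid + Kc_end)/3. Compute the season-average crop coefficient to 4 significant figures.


Kc_avg = (0.4578 + 0.9605 + 0.7329)/3 = 0.7171
Therefore the season-average crop coefficient = 0.7171.


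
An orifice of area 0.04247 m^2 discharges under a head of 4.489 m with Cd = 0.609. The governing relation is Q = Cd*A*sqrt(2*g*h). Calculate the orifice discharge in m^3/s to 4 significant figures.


Q = 0.609 * 0.04247 * sqrt(2*9.81*4.489) = 0.2427 m^3/s
Therefore the orifice discharge = 0.2427 m^3/s.


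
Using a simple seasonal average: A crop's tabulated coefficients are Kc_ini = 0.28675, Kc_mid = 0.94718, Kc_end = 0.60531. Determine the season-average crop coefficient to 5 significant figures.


Approach: apply a simple seasonal average, Kc_avg = (Kc_ini + Kc_mid + Kc_end)/3.
Kc_avg = (0.28675 + 0.94718 + 0.60531)/3 = 0.61308
Therefore the season-average crop coefficient = 0.61308.


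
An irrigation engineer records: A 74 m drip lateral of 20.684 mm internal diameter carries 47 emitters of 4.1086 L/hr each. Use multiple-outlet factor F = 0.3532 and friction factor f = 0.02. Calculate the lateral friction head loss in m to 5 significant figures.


Approach: apply Darcy-Weisbach with the multiple-outlet F-factor, Q = n*q/(3600*1000) m^3/s; v = Q/A; hf = F*f*(L/D)*(v^2/(2g)).
Q = 47*4.1086/(3600*1000) = 5.364006e-05 m^3/s
A = pi*(20.684e-3/2)^2 = 3.360152e-04 m^2, so v = Q/A = 0.1596358 m/s
hf = 0.3532*0.02*(74/0.020684)*(0.1596358^2/(2*9.81)) = 0.032825 m
Therefore the lateral friction head loss = 0.032825 m.


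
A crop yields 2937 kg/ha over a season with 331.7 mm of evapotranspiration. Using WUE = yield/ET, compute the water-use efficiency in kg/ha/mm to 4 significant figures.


WUE = 2937 / 331.7 = 8.854 kg/ha/mm
Therefore the water-use efficiency = 8.854 kg/ha/mm.


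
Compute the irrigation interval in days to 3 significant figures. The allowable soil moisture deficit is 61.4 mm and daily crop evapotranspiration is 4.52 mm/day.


Approach: apply the irrigation interval relation, interval = SMD / ETc.
interval = 61.4 / 4.52 = 13.6 days
Therefore the irrigation interval = 13.6 days.


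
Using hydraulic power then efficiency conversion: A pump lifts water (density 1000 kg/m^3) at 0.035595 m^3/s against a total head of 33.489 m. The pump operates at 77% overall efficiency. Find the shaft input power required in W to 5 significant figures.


Approach: apply hydraulic power then efficiency conversion, P = rho*g*Q*H; P_in = P/eta.
Step 1 — hydraulic power (P = rho*g*Q*H):
  P = 1000 * 9.81 * 0.035595 * 33.489 = 11693.92 W
Step 2 — input power: P_in = P/eta = 11693.92 / 0.77 = 15187 W
Therefore the shaft input power required = 15187 W.


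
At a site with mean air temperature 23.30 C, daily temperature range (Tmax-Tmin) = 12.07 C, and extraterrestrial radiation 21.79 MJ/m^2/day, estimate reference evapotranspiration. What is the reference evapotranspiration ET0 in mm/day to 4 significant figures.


Approach: apply the Hargreaves-Samani method, ET0 = 0.0023*(Tmean+17.8)*sqrt(Tmax-Tmin)*0.408*Ra.
ET0 = 0.0023*(23.30+17.8)*sqrt(12.07)*0.408*21.79 = 2.920 mm/day
Therefore the reference evapotranspiration ET0 = 2.920 mm/day.


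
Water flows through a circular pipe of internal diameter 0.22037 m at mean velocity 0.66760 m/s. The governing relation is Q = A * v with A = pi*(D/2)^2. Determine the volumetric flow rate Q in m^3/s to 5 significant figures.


A = pi*(0.22037/2)^2 = 0.03814124 m^2
Q = 0.03814124 * 0.66760 = 0.025463 m^3/s
Therefore the volumetric flow rate Q = 0.025463 m^3/s.


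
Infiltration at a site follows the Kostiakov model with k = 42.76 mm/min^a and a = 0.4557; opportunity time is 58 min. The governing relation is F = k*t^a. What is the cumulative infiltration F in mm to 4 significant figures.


F = 42.76 * 58^0.4557 = 272.0 mm
Therefore the cumulative infiltration F = 272.0 mm.


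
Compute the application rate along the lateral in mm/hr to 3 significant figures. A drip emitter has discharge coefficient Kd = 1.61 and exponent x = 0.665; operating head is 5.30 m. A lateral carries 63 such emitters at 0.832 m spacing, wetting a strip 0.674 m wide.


Approach: apply the emitter equation with a lateral mass balance, q = Kd*h^x; Q = n*q; rate = Q/(n*spacing*width).
Step 1 — single emitter flow (q = Kd*h^x):
  q = 1.61 * 5.30^0.665 = 4.8806 L/hr
Step 2 — total lateral flow: Q = 63 * 4.8806 = 307.48 L/hr
Step 3 — wetted area: A = 63 * 0.832 * 0.674 = 35.328 m^2
Step 4 — application rate: Q/A = 307.48/35.328 = 8.70 mm/hr
Therefore the application rate along the lateral = 8.70 mm/hr.


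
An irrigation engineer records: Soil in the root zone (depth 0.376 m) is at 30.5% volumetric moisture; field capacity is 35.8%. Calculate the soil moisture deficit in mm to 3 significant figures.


Approach: apply the soil moisture deficit relation, SMD = (FC - theta)/100 * depth * 1000.
SMD = (35.8 - 30.5)/100 * 0.376 * 1000 = 19.9 mm
Therefore the soil moisture deficit = 19.9 mm.


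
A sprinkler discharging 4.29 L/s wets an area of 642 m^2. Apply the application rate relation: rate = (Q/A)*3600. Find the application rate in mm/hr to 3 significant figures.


rate = (4.29 / 642) * 3600 = 24.1 mm/hr
Therefore the application rate = 24.1 mm/hr.


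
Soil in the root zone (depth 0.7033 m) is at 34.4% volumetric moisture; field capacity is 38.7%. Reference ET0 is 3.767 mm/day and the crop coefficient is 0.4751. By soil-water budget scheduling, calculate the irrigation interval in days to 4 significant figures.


Approach: apply soil-water budget scheduling, SMD = (FC-theta)/100*depth*1000; ETc = ET0*Kc; interval = SMD/ETc.
Step 1 — soil moisture deficit:
  SMD = (38.7 - 34.4)/100 * 0.7033 * 1000 = 30.2419 mm
Step 2 — daily crop ET (ETc = ET0*Kc):
  ETc = 3.767 * 0.4751 = 1.78970 mm/day
Step 3 — irrigation interval (SMD/ETc):
  interval = 30.2419 / 1.78970 = 16.90 days
Therefore the irrigation interval = 16.90 days.


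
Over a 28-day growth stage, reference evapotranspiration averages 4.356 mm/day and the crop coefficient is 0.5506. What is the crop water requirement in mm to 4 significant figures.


Approach: apply the crop water requirement relation, CWR = ET0 * Kc * days.
CWR = 4.356 * 0.5506 * 28 = 67.16 mm
Therefore the crop water requirement = 67.16 mm.


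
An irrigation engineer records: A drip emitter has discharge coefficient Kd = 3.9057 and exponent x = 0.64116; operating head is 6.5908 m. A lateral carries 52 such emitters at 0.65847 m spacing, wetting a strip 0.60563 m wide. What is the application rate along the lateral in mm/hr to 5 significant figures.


Approach: apply the emitter equation with a lateral mass balance, q = Kd*h^x; Q = n*q; rate = Q/(n*spacing*width).
Step 1 — single emitter flow (q = Kd*h^x):
  q = 3.9057 * 6.5908^0.64116 = 13.08487 L/hr
Step 2 — total lateral flow: Q = 52 * 13.08487 = 680.4130 L/hr
Step 3 — wetted area: A = 52 * 0.65847 * 0.60563 = 20.73704 m^2
Step 4 — application rate: Q/A = 680.4130/20.73704 = 32.811 mm/hr
Therefore the application rate along the lateral = 32.811 mm/hr.


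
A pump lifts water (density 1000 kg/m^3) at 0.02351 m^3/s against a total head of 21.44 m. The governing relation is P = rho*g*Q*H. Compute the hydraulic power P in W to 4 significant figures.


P = 1000 * 9.81 * 0.02351 * 21.44 = 4945 W
Therefore the hydraulic power P = 4945 W.


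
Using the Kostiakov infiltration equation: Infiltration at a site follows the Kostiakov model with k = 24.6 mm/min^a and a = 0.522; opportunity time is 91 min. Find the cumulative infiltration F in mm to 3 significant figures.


Approach: apply the Kostiakov infiltration equation, F = k*t^a.
F = 24.6 * 91^0.522 = 259 mm
Therefore the cumulative infiltration F = 259 mm.


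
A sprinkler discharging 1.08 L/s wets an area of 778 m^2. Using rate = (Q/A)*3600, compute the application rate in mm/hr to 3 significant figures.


rate = (1.08 / 778) * 3600 = 5.00 mm/hr
Therefore the application rate = 5.00 mm/hr.


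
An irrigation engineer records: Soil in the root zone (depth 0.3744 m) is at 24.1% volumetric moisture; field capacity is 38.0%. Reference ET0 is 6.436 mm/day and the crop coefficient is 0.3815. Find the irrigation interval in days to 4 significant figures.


Approach: apply soil-water budget scheduling, SMD = (FC-theta)/100*depth*1000; ETc = ET0*Kc; interval = SMD/ETc.
Step 1 — soil moisture deficit:
  SMD = (38.0 - 24.1)/100 * 0.3744 * 1000 = 52.0416 mm
Step 2 — daily crop ET (ETc = ET0*Kc):
  ETc = 6.436 * 0.3815 = 2.45533 mm/day
Step 3 — irrigation interval (SMD/ETc):
  interval = 52.0416 / 2.45533 = 21.20 days
Therefore the irrigation interval = 21.20 days.


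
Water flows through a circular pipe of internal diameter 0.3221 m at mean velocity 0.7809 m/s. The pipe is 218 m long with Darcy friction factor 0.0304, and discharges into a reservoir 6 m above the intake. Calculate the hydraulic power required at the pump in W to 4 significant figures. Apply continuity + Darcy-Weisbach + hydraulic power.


Approach: apply continuity + Darcy-Weisbach + hydraulic power, Q = A*v; hf = f*(L/D)*(v^2/(2g)); H = static + hf; P = rho*g*Q*H.
Step 1 — flow rate (continuity, Q = A*v):
  A = pi*(0.3221/2)^2 = 0.0814838 m^2
  Q = 0.0814838 * 0.7809 = 0.0636307 m^3/s
Step 2 — friction head loss (Darcy-Weisbach):
  hf = 0.0304 * (218/0.3221) * (0.7809^2 / (2*9.81))
  hf = 0.639486 m
Step 3 — total head: H = 6 + 0.639486 = 6.63949 m
Step 4 — hydraulic power (P = rho*g*Q*H):
  P = 1000 * 9.81 * 0.0636307 * 6.63949 = 4144 W
Therefore the hydraulic power required at the pump = 4144 W.


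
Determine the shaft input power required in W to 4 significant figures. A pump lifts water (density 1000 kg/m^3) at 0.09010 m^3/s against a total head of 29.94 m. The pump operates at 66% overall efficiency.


Approach: apply hydraulic power then efficiency conversion, P = rho*g*Q*H; P_in = P/eta.
Step 1 — hydraulic power (P = rho*g*Q*H):
  P = 1000 * 9.81 * 0.09010 * 29.94 = 26463.4 W
Step 2 — input power: P_in = P/eta = 26463.4 / 0.66 = 40100 W
Therefore the shaft input power required = 40100 W.


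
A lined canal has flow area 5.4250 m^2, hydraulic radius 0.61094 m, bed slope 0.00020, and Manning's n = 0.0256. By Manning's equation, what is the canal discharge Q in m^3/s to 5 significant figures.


Approach: apply Manning's equation, Q = (1/n)*A*R^(2/3)*S^(1/2).
Q = (1/0.0256) * 5.4250 * 0.61094^(2/3) * 0.00020^(1/2) = 2.1578 m^3/s
Therefore the canal discharge Q = 2.1578 m^3/s.


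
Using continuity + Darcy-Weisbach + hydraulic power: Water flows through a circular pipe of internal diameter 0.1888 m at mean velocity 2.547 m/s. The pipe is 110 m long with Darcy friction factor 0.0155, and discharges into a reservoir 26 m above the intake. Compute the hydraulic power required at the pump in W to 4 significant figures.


Approach: apply continuity + Darcy-Weisbach + hydraulic power, Q = A*v; hf = f*(L/D)*(v^2/(2g)); H = static + hf; P = rho*g*Q*H.
Step 1 — flow rate (continuity, Q = A*v):
  A = pi*(0.1888/2)^2 = 0.0279959 m^2
  Q = 0.0279959 * 2.547 = 0.0713055 m^3/s
Step 2 — friction head loss (Darcy-Weisbach):
  hf = 0.0155 * (110/0.1888) * (2.547^2 / (2*9.81))
  hf = 2.98594 m
Step 3 — total head: H = 26 + 2.98594 = 28.9859 m
Step 4 — hydraulic power (P = rho*g*Q*H):
  P = 1000 * 9.81 * 0.0713055 * 28.9859 = 20280 W
Therefore the hydraulic power required at the pump = 20280 W.


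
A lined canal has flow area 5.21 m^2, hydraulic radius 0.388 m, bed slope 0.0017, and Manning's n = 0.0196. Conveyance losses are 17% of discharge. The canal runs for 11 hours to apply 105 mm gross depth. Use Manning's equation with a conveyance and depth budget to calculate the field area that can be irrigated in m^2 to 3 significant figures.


Approach: apply Manning's equation with a conveyance and depth budget, Q = (1/n)*A*R^(2/3)*S^(1/2); Q_field = Q*(1-loss); Area = Q_field*t/(d/1000).
Step 1 — canal discharge (Manning's equation):
  Q = (1/0.0196) * 5.21 * 0.388^(2/3) * 0.0017^(1/2) = 5.8303 m^3/s
Step 2 — delivered flow: Q_field = 5.8303*(1 - 17/100) = 4.8392 m^3/s
Step 3 — volume delivered: V = 4.8392 * 11*3600 = 191630 m^3
Step 4 — area served: A = V / (depth/1000) = 191630 / 0.105 = 1830000 m^2
Therefore the field area that can be irrigated = 1830000 m^2.


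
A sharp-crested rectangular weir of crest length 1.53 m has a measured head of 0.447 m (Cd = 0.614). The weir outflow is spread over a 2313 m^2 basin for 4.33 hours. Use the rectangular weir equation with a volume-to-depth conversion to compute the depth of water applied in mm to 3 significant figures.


Approach: apply the rectangular weir equation with a volume-to-depth conversion, Q = (2/3)*Cd*L*sqrt(2g)*H^1.5; d = Q*t/A * 1000.
Step 1 — weir discharge:
  Q = (2/3)*0.614*1.53*sqrt(2*9.81)*0.447^1.5 = 0.82905 m^3/s
Step 2 — volume: V = 0.82905 * 4.33*3600 = 12923 m^3
Step 3 — depth: d = V/A * 1000 = 12923/2313 * 1000 = 5590 mm
Therefore the depth of water applied = 5590 mm.


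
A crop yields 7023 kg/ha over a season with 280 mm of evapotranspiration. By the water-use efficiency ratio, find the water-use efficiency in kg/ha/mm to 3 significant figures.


Approach: apply the water-use efficiency ratio, WUE = yield/ET.
WUE = 7023 / 280 = 25.1 kg/ha/mm
Therefore the water-use efficiency = 25.1 kg/ha/mm.


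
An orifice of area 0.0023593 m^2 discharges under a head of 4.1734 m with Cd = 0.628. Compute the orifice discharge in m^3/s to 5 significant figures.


Approach: apply the orifice equation, Q = Cd*A*sqrt(2*g*h).
Q = 0.628 * 0.0023593 * sqrt(2*9.81*4.1734) = 0.013407 m^3/s
Therefore the orifice discharge = 0.013407 m^3/s.


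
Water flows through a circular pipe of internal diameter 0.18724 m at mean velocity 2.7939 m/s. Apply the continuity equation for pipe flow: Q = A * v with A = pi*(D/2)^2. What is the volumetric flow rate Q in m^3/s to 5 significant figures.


A = pi*(0.18724/2)^2 = 0.02753513 m^2
Q = 0.02753513 * 2.7939 = 0.076930 m^3/s
Therefore the volumetric flow rate Q = 0.076930 m^3/s.


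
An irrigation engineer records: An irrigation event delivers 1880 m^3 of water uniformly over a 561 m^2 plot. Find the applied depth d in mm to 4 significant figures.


Approach: apply depth from volume over area, d = (V/A)*1000.
d = (1880 / 561) * 1000 = 3351 mm
Therefore the applied depth d = 3351 mm.


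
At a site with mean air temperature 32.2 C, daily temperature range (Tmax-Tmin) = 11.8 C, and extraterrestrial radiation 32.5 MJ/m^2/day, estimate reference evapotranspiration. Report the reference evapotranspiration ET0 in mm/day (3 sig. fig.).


Approach: apply the Hargreaves-Samani method, ET0 = 0.0023*(Tmean+17.8)*sqrt(Tmax-Tmin)*0.408*Ra.
ET0 = 0.0023*(32.2+17.8)*sqrt(11.8)*0.408*32.5 = 5.24 mm/day
Therefore the reference evapotranspiration ET0 = 5.24 mm/day.


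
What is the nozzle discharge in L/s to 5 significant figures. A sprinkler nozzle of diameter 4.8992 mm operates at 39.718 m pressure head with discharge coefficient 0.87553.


Approach: apply the orifice equation, Q = Cd*A*sqrt(2*g*h), A = pi*(d/2)^2.
A = pi*(4.8992e-3/2)^2 = 1.885125e-05 m^2
Q = 0.87553 * 1.885125e-05 * sqrt(2*9.81*39.718) * 1000 = 0.46074 L/s
Therefore the nozzle discharge = 0.46074 L/s.


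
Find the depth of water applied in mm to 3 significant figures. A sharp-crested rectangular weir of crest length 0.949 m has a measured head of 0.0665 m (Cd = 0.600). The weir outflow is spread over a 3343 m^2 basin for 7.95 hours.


Approach: apply the rectangular weir equation with a volume-to-depth conversion, Q = (2/3)*Cd*L*sqrt(2g)*H^1.5; d = Q*t/A * 1000.
Step 1 — weir discharge:
  Q = (2/3)*0.600*0.949*sqrt(2*9.81)*0.0665^1.5 = 0.028834 m^3/s
Step 2 — volume: V = 0.028834 * 7.95*3600 = 825.24 m^3
Step 3 — depth: d = V/A * 1000 = 825.24/3343 * 1000 = 247 mm
Therefore the depth of water applied = 247 mm.


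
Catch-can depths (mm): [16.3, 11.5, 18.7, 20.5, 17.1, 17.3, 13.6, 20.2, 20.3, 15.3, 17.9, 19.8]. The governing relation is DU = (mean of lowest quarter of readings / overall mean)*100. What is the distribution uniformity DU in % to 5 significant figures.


sorted lowest 3 of 12: [11.5, 13.6, 15.3] -> mean = 13.46667 mm
overall mean = 17.37500 mm
DU = (13.46667/17.37500)*100 = 77.506 %
Therefore the distribution uniformity DU = 77.506 %.


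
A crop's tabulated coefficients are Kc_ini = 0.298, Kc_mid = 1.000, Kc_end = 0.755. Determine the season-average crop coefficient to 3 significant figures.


Approach: apply a simple seasonal average, Kc_avg = (Kc_ini + Kc_mid + Kc_end)/3.
Kc_avg = (0.298 + 1.000 + 0.755)/3 = 0.684
Therefore the season-average crop coefficient = 0.684.


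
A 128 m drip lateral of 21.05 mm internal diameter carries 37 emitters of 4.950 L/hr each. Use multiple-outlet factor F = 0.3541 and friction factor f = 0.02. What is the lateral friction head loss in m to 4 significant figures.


Approach: apply Darcy-Weisbach with the multiple-outlet F-factor, Q = n*q/(3600*1000) m^3/s; v = Q/A; hf = F*f*(L/D)*(v^2/(2g)).
Q = 37*4.950/(3600*1000) = 5.08750e-05 m^3/s
A = pi*(21.05e-3/2)^2 = 3.48012e-04 m^2, so v = Q/A = 0.146188 m/s
hf = 0.3541*0.02*(128/0.02105)*(0.146188^2/(2*9.81)) = 0.04691 m
Therefore the lateral friction head loss = 0.04691 m.


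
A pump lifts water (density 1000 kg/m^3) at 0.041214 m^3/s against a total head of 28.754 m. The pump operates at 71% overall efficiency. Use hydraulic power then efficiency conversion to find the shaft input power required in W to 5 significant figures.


Approach: apply hydraulic power then efficiency conversion, P = rho*g*Q*H; P_in = P/eta.
Step 1 — hydraulic power (P = rho*g*Q*H):
  P = 1000 * 9.81 * 0.041214 * 28.754 = 11625.51 W
Step 2 — input power: P_in = P/eta = 11625.51 / 0.71 = 16374 W
Therefore the shaft input power required = 16374 W.


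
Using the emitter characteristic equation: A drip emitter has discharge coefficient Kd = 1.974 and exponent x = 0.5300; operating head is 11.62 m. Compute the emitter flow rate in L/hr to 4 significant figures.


Approach: apply the emitter characteristic equation, q = Kd * h^x.
q = 1.974 * 11.62^0.5300 = 7.243 L/hr
Therefore the emitter flow rate = 7.243 L/hr.


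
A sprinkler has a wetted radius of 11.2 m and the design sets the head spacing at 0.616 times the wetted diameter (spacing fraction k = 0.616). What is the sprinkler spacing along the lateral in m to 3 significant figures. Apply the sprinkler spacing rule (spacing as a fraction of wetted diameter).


Approach: apply the sprinkler spacing rule (spacing as a fraction of wetted diameter), S = k*(2*R).
S = 0.616 * (2 * 11.2) = 13.8 m
Therefore the sprinkler spacing along the lateral = 13.8 m.


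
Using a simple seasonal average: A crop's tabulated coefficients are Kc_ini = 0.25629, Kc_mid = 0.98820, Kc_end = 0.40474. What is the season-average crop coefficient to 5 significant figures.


Approach: apply a simple seasonal average, Kc_avg = (Kc_ini + Kc_mid + Kc_end)/3.
Kc_avg = (0.25629 + 0.98820 + 0.40474)/3 = 0.54974
Therefore the season-average crop coefficient = 0.54974.


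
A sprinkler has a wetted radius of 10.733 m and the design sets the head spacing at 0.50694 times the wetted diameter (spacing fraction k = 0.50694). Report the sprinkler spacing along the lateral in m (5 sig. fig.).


Approach: apply the sprinkler spacing rule (spacing as a fraction of wetted diameter), S = k*(2*R).
S = 0.50694 * (2 * 10.733) = 10.882 m
Therefore the sprinkler spacing along the lateral = 10.882 m.
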